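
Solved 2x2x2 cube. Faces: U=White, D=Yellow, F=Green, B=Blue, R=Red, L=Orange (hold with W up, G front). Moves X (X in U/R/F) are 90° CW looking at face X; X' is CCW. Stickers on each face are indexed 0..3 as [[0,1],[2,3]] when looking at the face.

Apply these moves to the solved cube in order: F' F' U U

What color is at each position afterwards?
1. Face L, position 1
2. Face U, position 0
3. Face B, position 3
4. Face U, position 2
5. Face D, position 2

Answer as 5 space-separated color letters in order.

Answer: R Y B W Y

Derivation:
After move 1 (F'): F=GGGG U=WWRR R=YRYR D=OOYY L=OWOW
After move 2 (F'): F=GGGG U=WWYY R=OROR D=WWYY L=OROR
After move 3 (U): U=YWYW F=ORGG R=BBOR B=ORBB L=GGOR
After move 4 (U): U=YYWW F=BBGG R=OROR B=GGBB L=OROR
Query 1: L[1] = R
Query 2: U[0] = Y
Query 3: B[3] = B
Query 4: U[2] = W
Query 5: D[2] = Y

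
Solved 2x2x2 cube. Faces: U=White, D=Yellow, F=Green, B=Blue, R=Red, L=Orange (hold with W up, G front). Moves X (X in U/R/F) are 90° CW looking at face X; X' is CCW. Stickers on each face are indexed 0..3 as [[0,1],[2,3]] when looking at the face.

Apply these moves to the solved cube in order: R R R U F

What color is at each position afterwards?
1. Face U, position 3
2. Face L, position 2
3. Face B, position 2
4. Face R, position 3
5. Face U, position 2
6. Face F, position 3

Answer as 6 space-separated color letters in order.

Answer: W O Y R O R

Derivation:
After move 1 (R): R=RRRR U=WGWG F=GYGY D=YBYB B=WBWB
After move 2 (R): R=RRRR U=WYWY F=GBGB D=YWYW B=GBGB
After move 3 (R): R=RRRR U=WBWB F=GWGW D=YGYG B=YBYB
After move 4 (U): U=WWBB F=RRGW R=YBRR B=OOYB L=GWOO
After move 5 (F): F=GRWR U=WWOW R=BBBR D=RYYG L=GYOG
Query 1: U[3] = W
Query 2: L[2] = O
Query 3: B[2] = Y
Query 4: R[3] = R
Query 5: U[2] = O
Query 6: F[3] = R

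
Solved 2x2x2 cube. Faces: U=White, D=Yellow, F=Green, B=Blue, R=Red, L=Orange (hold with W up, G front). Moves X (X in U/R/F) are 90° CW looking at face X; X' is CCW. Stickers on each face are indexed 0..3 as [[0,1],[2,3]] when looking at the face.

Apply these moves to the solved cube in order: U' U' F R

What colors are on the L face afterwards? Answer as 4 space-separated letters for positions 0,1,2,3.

After move 1 (U'): U=WWWW F=OOGG R=GGRR B=RRBB L=BBOO
After move 2 (U'): U=WWWW F=BBGG R=OORR B=GGBB L=RROO
After move 3 (F): F=GBGB U=WWOR R=WOWR D=ROYY L=RYOY
After move 4 (R): R=WWRO U=WBOB F=GOGY D=RBYG B=RGWB
Query: L face = RYOY

Answer: R Y O Y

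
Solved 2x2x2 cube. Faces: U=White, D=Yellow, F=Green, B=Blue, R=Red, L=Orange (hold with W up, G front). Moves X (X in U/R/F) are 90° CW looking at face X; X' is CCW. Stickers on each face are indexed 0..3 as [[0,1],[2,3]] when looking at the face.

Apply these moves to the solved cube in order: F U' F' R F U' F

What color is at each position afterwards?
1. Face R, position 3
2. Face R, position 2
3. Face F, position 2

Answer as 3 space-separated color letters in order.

Answer: G W Y

Derivation:
After move 1 (F): F=GGGG U=WWOO R=WRWR D=RRYY L=OYOY
After move 2 (U'): U=WOWO F=OYGG R=GGWR B=WRBB L=BBOY
After move 3 (F'): F=YGOG U=WOGW R=RGRR D=BYYY L=BOOW
After move 4 (R): R=RRRG U=WGGG F=YYOY D=BBYW B=WROB
After move 5 (F): F=OYYY U=WGWO R=GRGG D=RRYW L=BBOB
After move 6 (U'): U=GOWW F=BBYY R=OYGG B=GROB L=WROB
After move 7 (F): F=YBYB U=GOBR R=WYWG D=GOYW L=WROR
Query 1: R[3] = G
Query 2: R[2] = W
Query 3: F[2] = Y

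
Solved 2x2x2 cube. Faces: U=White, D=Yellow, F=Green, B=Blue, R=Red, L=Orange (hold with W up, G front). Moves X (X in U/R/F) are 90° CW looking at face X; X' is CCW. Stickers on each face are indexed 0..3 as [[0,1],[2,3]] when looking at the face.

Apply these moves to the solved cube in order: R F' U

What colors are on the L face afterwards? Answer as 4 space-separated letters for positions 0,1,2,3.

Answer: Y Y O W

Derivation:
After move 1 (R): R=RRRR U=WGWG F=GYGY D=YBYB B=WBWB
After move 2 (F'): F=YYGG U=WGRR R=BRYR D=OOYB L=OGOW
After move 3 (U): U=RWRG F=BRGG R=WBYR B=OGWB L=YYOW
Query: L face = YYOW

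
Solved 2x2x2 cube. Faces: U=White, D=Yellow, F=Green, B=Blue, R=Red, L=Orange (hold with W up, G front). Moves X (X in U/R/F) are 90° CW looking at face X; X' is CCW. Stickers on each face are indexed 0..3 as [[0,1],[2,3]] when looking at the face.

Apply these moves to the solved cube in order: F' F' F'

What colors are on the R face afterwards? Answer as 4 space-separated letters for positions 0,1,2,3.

Answer: W R W R

Derivation:
After move 1 (F'): F=GGGG U=WWRR R=YRYR D=OOYY L=OWOW
After move 2 (F'): F=GGGG U=WWYY R=OROR D=WWYY L=OROR
After move 3 (F'): F=GGGG U=WWOO R=WRWR D=RRYY L=OYOY
Query: R face = WRWR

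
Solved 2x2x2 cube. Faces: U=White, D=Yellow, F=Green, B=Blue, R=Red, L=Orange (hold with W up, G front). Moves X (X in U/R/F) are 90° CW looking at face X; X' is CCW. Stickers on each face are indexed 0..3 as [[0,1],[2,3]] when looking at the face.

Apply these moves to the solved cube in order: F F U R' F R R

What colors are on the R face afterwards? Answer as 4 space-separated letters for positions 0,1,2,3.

After move 1 (F): F=GGGG U=WWOO R=WRWR D=RRYY L=OYOY
After move 2 (F): F=GGGG U=WWYY R=OROR D=WWYY L=OROR
After move 3 (U): U=YWYW F=ORGG R=BBOR B=ORBB L=GGOR
After move 4 (R'): R=BRBO U=YBYO F=OWGW D=WRYG B=YRWB
After move 5 (F): F=GOWW U=YBRG R=YROO D=BBYG L=GWOR
After move 6 (R): R=OYOR U=YORW F=GBWG D=BWYY B=GRBB
After move 7 (R): R=OORY U=YBRG F=GWWY D=BBYG B=WROB
Query: R face = OORY

Answer: O O R Y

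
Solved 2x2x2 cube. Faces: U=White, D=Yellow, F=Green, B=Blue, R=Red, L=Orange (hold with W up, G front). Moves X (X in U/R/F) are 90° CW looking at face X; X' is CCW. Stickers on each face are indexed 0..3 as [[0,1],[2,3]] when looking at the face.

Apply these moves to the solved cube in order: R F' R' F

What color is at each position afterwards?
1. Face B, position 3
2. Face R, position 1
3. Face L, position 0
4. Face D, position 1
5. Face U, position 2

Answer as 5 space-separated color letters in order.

After move 1 (R): R=RRRR U=WGWG F=GYGY D=YBYB B=WBWB
After move 2 (F'): F=YYGG U=WGRR R=BRYR D=OOYB L=OGOW
After move 3 (R'): R=RRBY U=WWRW F=YGGR D=OYYG B=BBOB
After move 4 (F): F=GYRG U=WWWG R=RRWY D=BRYG L=OOOY
Query 1: B[3] = B
Query 2: R[1] = R
Query 3: L[0] = O
Query 4: D[1] = R
Query 5: U[2] = W

Answer: B R O R W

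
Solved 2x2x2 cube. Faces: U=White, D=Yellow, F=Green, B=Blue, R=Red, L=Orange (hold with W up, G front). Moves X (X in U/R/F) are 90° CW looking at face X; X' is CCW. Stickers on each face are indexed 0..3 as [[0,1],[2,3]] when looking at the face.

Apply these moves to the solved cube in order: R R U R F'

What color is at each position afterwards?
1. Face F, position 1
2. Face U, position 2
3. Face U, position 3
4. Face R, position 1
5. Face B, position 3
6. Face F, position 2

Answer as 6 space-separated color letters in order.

After move 1 (R): R=RRRR U=WGWG F=GYGY D=YBYB B=WBWB
After move 2 (R): R=RRRR U=WYWY F=GBGB D=YWYW B=GBGB
After move 3 (U): U=WWYY F=RRGB R=GBRR B=OOGB L=GBOO
After move 4 (R): R=RGRB U=WRYB F=RWGW D=YGYO B=YOWB
After move 5 (F'): F=WWRG U=WRRR R=GGYB D=BOYO L=GBOY
Query 1: F[1] = W
Query 2: U[2] = R
Query 3: U[3] = R
Query 4: R[1] = G
Query 5: B[3] = B
Query 6: F[2] = R

Answer: W R R G B R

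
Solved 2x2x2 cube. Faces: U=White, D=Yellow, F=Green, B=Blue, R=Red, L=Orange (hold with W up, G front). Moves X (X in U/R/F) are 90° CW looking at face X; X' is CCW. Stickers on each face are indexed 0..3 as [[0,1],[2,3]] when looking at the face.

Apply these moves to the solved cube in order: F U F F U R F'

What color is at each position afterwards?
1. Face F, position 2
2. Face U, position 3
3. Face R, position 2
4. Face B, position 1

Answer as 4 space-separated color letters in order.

After move 1 (F): F=GGGG U=WWOO R=WRWR D=RRYY L=OYOY
After move 2 (U): U=OWOW F=WRGG R=BBWR B=OYBB L=GGOY
After move 3 (F): F=GWGR U=OWYG R=OBWR D=WBYY L=GROR
After move 4 (F): F=GGRW U=OWRR R=YBGR D=WOYY L=GWOB
After move 5 (U): U=RORW F=YBRW R=OYGR B=GWBB L=GGOB
After move 6 (R): R=GORY U=RBRW F=YORY D=WBYG B=WWOB
After move 7 (F'): F=OYYR U=RBGR R=BOWY D=GBYG L=GWOR
Query 1: F[2] = Y
Query 2: U[3] = R
Query 3: R[2] = W
Query 4: B[1] = W

Answer: Y R W W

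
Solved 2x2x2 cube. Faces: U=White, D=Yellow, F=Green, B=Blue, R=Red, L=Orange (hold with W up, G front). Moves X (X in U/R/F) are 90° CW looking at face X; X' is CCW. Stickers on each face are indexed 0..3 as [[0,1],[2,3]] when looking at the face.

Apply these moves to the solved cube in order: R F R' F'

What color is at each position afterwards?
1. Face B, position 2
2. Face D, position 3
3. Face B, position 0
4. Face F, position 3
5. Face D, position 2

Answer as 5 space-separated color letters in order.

After move 1 (R): R=RRRR U=WGWG F=GYGY D=YBYB B=WBWB
After move 2 (F): F=GGYY U=WGOO R=WRGR D=RRYB L=OYOB
After move 3 (R'): R=RRWG U=WWOW F=GGYO D=RGYY B=BBRB
After move 4 (F'): F=GOGY U=WWRW R=GRRG D=YBYY L=OWOO
Query 1: B[2] = R
Query 2: D[3] = Y
Query 3: B[0] = B
Query 4: F[3] = Y
Query 5: D[2] = Y

Answer: R Y B Y Y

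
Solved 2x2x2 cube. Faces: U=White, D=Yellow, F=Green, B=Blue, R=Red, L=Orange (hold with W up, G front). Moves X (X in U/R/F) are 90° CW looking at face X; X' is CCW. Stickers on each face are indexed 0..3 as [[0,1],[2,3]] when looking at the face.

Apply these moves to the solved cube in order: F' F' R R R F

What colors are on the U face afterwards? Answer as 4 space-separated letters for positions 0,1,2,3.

Answer: W B R R

Derivation:
After move 1 (F'): F=GGGG U=WWRR R=YRYR D=OOYY L=OWOW
After move 2 (F'): F=GGGG U=WWYY R=OROR D=WWYY L=OROR
After move 3 (R): R=OORR U=WGYG F=GWGY D=WBYB B=YBWB
After move 4 (R): R=RORO U=WWYY F=GBGB D=WWYY B=GBGB
After move 5 (R): R=RROO U=WBYB F=GWGY D=WGYG B=YBWB
After move 6 (F): F=GGYW U=WBRR R=YRBO D=ORYG L=OWOG
Query: U face = WBRR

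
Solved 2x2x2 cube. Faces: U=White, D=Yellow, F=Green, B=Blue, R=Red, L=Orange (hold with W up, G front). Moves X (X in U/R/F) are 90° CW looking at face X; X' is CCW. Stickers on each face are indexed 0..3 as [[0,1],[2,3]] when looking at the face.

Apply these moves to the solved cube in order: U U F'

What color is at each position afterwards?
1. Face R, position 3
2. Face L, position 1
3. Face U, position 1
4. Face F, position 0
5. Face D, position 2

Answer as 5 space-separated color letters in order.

After move 1 (U): U=WWWW F=RRGG R=BBRR B=OOBB L=GGOO
After move 2 (U): U=WWWW F=BBGG R=OORR B=GGBB L=RROO
After move 3 (F'): F=BGBG U=WWOR R=YOYR D=ROYY L=RWOW
Query 1: R[3] = R
Query 2: L[1] = W
Query 3: U[1] = W
Query 4: F[0] = B
Query 5: D[2] = Y

Answer: R W W B Y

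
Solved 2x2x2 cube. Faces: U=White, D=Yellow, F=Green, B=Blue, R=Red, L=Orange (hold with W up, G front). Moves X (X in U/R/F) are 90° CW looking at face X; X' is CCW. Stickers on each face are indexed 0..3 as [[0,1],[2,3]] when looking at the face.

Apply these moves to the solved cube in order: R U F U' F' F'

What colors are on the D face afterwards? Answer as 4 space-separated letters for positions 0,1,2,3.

Answer: O W Y B

Derivation:
After move 1 (R): R=RRRR U=WGWG F=GYGY D=YBYB B=WBWB
After move 2 (U): U=WWGG F=RRGY R=WBRR B=OOWB L=GYOO
After move 3 (F): F=GRYR U=WWOY R=GBGR D=RWYB L=GYOB
After move 4 (U'): U=WYWO F=GYYR R=GRGR B=GBWB L=OOOB
After move 5 (F'): F=YRGY U=WYGG R=WRRR D=OBYB L=OOOW
After move 6 (F'): F=RYYG U=WYWR R=BROR D=OWYB L=OGOG
Query: D face = OWYB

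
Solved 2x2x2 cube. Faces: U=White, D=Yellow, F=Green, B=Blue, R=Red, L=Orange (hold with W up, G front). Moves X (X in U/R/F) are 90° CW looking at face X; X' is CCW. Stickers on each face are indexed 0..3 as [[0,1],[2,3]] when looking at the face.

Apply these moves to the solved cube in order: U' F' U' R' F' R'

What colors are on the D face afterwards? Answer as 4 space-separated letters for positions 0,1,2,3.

Answer: R G Y O

Derivation:
After move 1 (U'): U=WWWW F=OOGG R=GGRR B=RRBB L=BBOO
After move 2 (F'): F=OGOG U=WWGR R=YGYR D=BOYY L=BWOW
After move 3 (U'): U=WRWG F=BWOG R=OGYR B=YGBB L=RROW
After move 4 (R'): R=GROY U=WBWY F=BROG D=BWYG B=YGOB
After move 5 (F'): F=RGBO U=WBGO R=WRBY D=RWYG L=RYOW
After move 6 (R'): R=RYWB U=WOGY F=RBBO D=RGYO B=GGWB
Query: D face = RGYO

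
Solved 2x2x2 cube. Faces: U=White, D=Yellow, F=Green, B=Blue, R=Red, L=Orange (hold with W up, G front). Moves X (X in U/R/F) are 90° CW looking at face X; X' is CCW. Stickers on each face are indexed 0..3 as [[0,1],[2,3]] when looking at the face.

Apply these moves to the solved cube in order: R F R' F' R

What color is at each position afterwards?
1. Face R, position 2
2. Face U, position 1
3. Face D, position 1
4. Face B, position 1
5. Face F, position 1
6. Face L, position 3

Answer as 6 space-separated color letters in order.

After move 1 (R): R=RRRR U=WGWG F=GYGY D=YBYB B=WBWB
After move 2 (F): F=GGYY U=WGOO R=WRGR D=RRYB L=OYOB
After move 3 (R'): R=RRWG U=WWOW F=GGYO D=RGYY B=BBRB
After move 4 (F'): F=GOGY U=WWRW R=GRRG D=YBYY L=OWOO
After move 5 (R): R=RGGR U=WORY F=GBGY D=YRYB B=WBWB
Query 1: R[2] = G
Query 2: U[1] = O
Query 3: D[1] = R
Query 4: B[1] = B
Query 5: F[1] = B
Query 6: L[3] = O

Answer: G O R B B O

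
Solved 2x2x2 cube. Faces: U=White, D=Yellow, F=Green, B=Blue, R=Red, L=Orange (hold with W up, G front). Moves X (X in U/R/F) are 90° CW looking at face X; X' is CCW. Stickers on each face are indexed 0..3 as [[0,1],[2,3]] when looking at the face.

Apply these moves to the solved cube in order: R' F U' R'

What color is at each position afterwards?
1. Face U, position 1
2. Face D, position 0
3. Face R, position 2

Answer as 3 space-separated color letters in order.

After move 1 (R'): R=RRRR U=WBWB F=GWGW D=YGYG B=YBYB
After move 2 (F): F=GGWW U=WBOO R=WRBR D=RRYG L=OYOG
After move 3 (U'): U=BOWO F=OYWW R=GGBR B=WRYB L=YBOG
After move 4 (R'): R=GRGB U=BYWW F=OOWO D=RYYW B=GRRB
Query 1: U[1] = Y
Query 2: D[0] = R
Query 3: R[2] = G

Answer: Y R G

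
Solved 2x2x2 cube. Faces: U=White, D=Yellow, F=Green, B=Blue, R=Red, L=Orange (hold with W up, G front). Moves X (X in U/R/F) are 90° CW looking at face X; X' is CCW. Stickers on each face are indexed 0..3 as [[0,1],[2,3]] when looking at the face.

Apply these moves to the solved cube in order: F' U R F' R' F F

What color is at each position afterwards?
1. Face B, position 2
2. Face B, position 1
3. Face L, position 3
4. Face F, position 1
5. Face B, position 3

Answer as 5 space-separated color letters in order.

Answer: W W B Y B

Derivation:
After move 1 (F'): F=GGGG U=WWRR R=YRYR D=OOYY L=OWOW
After move 2 (U): U=RWRW F=YRGG R=BBYR B=OWBB L=GGOW
After move 3 (R): R=YBRB U=RRRG F=YOGY D=OBYO B=WWWB
After move 4 (F'): F=OYYG U=RRYR R=BBOB D=GWYO L=GGOR
After move 5 (R'): R=BBBO U=RWYW F=ORYR D=GYYG B=OWWB
After move 6 (F): F=YORR U=RWRG R=YBWO D=BBYG L=GGOY
After move 7 (F): F=RYRO U=RWYG R=RBGO D=WYYG L=GBOB
Query 1: B[2] = W
Query 2: B[1] = W
Query 3: L[3] = B
Query 4: F[1] = Y
Query 5: B[3] = B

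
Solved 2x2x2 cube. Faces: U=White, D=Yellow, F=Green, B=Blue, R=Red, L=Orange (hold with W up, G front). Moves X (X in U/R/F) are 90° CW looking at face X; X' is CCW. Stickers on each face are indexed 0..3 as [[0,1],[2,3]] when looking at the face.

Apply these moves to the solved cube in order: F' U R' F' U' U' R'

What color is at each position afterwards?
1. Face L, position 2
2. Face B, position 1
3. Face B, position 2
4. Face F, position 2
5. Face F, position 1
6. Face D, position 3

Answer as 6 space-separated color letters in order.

Answer: O W W Y B G

Derivation:
After move 1 (F'): F=GGGG U=WWRR R=YRYR D=OOYY L=OWOW
After move 2 (U): U=RWRW F=YRGG R=BBYR B=OWBB L=GGOW
After move 3 (R'): R=BRBY U=RBRO F=YWGW D=ORYG B=YWOB
After move 4 (F'): F=WWYG U=RBBB R=RROY D=GWYG L=GOOR
After move 5 (U'): U=BBRB F=GOYG R=WWOY B=RROB L=YWOR
After move 6 (U'): U=BBBR F=YWYG R=GOOY B=WWOB L=RROR
After move 7 (R'): R=OYGO U=BOBW F=YBYR D=GWYG B=GWWB
Query 1: L[2] = O
Query 2: B[1] = W
Query 3: B[2] = W
Query 4: F[2] = Y
Query 5: F[1] = B
Query 6: D[3] = G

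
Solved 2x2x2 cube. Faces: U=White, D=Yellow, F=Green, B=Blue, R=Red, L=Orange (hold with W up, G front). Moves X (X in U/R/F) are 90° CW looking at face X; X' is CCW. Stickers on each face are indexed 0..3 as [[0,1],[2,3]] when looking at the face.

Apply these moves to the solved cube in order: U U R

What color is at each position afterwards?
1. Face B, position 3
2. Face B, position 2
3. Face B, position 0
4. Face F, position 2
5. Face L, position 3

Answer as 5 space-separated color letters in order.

After move 1 (U): U=WWWW F=RRGG R=BBRR B=OOBB L=GGOO
After move 2 (U): U=WWWW F=BBGG R=OORR B=GGBB L=RROO
After move 3 (R): R=RORO U=WBWG F=BYGY D=YBYG B=WGWB
Query 1: B[3] = B
Query 2: B[2] = W
Query 3: B[0] = W
Query 4: F[2] = G
Query 5: L[3] = O

Answer: B W W G O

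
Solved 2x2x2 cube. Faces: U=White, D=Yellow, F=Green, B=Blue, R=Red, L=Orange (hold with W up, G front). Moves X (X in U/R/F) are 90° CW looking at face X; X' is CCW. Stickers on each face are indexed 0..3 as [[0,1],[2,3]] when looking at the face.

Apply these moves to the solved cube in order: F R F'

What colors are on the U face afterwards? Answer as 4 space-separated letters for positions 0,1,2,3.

After move 1 (F): F=GGGG U=WWOO R=WRWR D=RRYY L=OYOY
After move 2 (R): R=WWRR U=WGOG F=GRGY D=RBYB B=OBWB
After move 3 (F'): F=RYGG U=WGWR R=BWRR D=YYYB L=OGOO
Query: U face = WGWR

Answer: W G W R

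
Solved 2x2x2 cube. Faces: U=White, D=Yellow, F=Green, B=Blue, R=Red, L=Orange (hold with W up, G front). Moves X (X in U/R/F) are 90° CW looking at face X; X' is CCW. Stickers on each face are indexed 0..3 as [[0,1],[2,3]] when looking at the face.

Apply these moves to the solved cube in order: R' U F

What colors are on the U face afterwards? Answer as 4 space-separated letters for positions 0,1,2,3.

After move 1 (R'): R=RRRR U=WBWB F=GWGW D=YGYG B=YBYB
After move 2 (U): U=WWBB F=RRGW R=YBRR B=OOYB L=GWOO
After move 3 (F): F=GRWR U=WWOW R=BBBR D=RYYG L=GYOG
Query: U face = WWOW

Answer: W W O W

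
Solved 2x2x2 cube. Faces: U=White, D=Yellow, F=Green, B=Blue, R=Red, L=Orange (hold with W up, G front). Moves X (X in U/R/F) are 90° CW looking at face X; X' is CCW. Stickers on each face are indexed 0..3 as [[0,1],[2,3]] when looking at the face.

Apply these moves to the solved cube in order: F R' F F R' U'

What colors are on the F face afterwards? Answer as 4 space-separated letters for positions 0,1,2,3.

Answer: O W W R

Derivation:
After move 1 (F): F=GGGG U=WWOO R=WRWR D=RRYY L=OYOY
After move 2 (R'): R=RRWW U=WBOB F=GWGO D=RGYG B=YBRB
After move 3 (F): F=GGOW U=WBYY R=ORBW D=WRYG L=OROG
After move 4 (F): F=OGWG U=WBGR R=YRYW D=BOYG L=OWOR
After move 5 (R'): R=RWYY U=WRGY F=OBWR D=BGYG B=GBOB
After move 6 (U'): U=RYWG F=OWWR R=OBYY B=RWOB L=GBOR
Query: F face = OWWR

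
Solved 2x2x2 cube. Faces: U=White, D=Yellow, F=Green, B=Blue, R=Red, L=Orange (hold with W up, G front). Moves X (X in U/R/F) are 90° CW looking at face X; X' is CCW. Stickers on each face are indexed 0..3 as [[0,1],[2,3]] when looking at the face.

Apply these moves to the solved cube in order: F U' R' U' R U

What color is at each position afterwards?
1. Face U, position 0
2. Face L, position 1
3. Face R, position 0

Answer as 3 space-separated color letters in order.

After move 1 (F): F=GGGG U=WWOO R=WRWR D=RRYY L=OYOY
After move 2 (U'): U=WOWO F=OYGG R=GGWR B=WRBB L=BBOY
After move 3 (R'): R=GRGW U=WBWW F=OOGO D=RYYG B=YRRB
After move 4 (U'): U=BWWW F=BBGO R=OOGW B=GRRB L=YROY
After move 5 (R): R=GOWO U=BBWO F=BYGG D=RRYG B=WRWB
After move 6 (U): U=WBOB F=GOGG R=WRWO B=YRWB L=BYOY
Query 1: U[0] = W
Query 2: L[1] = Y
Query 3: R[0] = W

Answer: W Y W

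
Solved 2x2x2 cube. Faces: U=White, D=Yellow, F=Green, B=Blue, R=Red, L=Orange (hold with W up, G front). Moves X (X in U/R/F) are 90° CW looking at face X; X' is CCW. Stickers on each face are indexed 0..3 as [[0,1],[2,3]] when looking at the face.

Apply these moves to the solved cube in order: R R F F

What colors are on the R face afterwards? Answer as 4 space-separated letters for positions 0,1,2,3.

After move 1 (R): R=RRRR U=WGWG F=GYGY D=YBYB B=WBWB
After move 2 (R): R=RRRR U=WYWY F=GBGB D=YWYW B=GBGB
After move 3 (F): F=GGBB U=WYOO R=WRYR D=RRYW L=OYOW
After move 4 (F): F=BGBG U=WYWY R=OROR D=YWYW L=OROR
Query: R face = OROR

Answer: O R O R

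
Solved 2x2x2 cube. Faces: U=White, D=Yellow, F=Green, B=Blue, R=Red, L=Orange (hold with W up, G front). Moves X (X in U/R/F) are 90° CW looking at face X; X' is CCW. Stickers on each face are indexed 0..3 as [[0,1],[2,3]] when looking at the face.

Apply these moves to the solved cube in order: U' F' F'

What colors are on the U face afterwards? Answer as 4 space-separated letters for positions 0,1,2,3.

After move 1 (U'): U=WWWW F=OOGG R=GGRR B=RRBB L=BBOO
After move 2 (F'): F=OGOG U=WWGR R=YGYR D=BOYY L=BWOW
After move 3 (F'): F=GGOO U=WWYY R=OGBR D=WWYY L=BROG
Query: U face = WWYY

Answer: W W Y Y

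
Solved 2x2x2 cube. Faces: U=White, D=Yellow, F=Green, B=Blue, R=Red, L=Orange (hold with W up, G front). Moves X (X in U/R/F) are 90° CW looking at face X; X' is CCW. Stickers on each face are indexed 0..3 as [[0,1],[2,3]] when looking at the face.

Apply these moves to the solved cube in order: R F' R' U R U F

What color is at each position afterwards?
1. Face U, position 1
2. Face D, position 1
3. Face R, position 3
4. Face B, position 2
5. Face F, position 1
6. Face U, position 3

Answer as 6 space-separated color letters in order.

After move 1 (R): R=RRRR U=WGWG F=GYGY D=YBYB B=WBWB
After move 2 (F'): F=YYGG U=WGRR R=BRYR D=OOYB L=OGOW
After move 3 (R'): R=RRBY U=WWRW F=YGGR D=OYYG B=BBOB
After move 4 (U): U=RWWW F=RRGR R=BBBY B=OGOB L=YGOW
After move 5 (R): R=BBYB U=RRWR F=RYGG D=OOYO B=WGWB
After move 6 (U): U=WRRR F=BBGG R=WGYB B=YGWB L=RYOW
After move 7 (F): F=GBGB U=WRWY R=RGRB D=YWYO L=ROOO
Query 1: U[1] = R
Query 2: D[1] = W
Query 3: R[3] = B
Query 4: B[2] = W
Query 5: F[1] = B
Query 6: U[3] = Y

Answer: R W B W B Y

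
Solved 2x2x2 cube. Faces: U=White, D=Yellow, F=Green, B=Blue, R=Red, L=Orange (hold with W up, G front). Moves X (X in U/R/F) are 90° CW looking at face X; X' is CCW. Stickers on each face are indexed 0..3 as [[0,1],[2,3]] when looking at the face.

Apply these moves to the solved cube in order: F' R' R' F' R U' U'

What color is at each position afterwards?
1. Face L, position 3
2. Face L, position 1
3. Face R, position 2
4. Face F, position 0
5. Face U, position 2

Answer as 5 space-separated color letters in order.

Answer: R W Y R B

Derivation:
After move 1 (F'): F=GGGG U=WWRR R=YRYR D=OOYY L=OWOW
After move 2 (R'): R=RRYY U=WBRB F=GWGR D=OGYG B=YBOB
After move 3 (R'): R=RYRY U=WORY F=GBGB D=OWYR B=GBGB
After move 4 (F'): F=BBGG U=WORR R=WYOY D=WWYR L=OYOR
After move 5 (R): R=OWYY U=WBRG F=BWGR D=WGYG B=RBOB
After move 6 (U'): U=BGWR F=OYGR R=BWYY B=OWOB L=RBOR
After move 7 (U'): U=GRBW F=RBGR R=OYYY B=BWOB L=OWOR
Query 1: L[3] = R
Query 2: L[1] = W
Query 3: R[2] = Y
Query 4: F[0] = R
Query 5: U[2] = B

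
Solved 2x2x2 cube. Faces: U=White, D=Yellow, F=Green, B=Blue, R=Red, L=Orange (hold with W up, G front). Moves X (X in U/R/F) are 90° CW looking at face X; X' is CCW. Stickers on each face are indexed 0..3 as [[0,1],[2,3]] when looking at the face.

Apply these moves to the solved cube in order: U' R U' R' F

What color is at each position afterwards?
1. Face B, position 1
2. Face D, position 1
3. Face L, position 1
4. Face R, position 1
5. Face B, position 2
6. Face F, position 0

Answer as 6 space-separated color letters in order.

After move 1 (U'): U=WWWW F=OOGG R=GGRR B=RRBB L=BBOO
After move 2 (R): R=RGRG U=WOWG F=OYGY D=YBYR B=WRWB
After move 3 (U'): U=OGWW F=BBGY R=OYRG B=RGWB L=WROO
After move 4 (R'): R=YGOR U=OWWR F=BGGW D=YBYY B=RGBB
After move 5 (F): F=GBWG U=OWOR R=WGRR D=OYYY L=WYOB
Query 1: B[1] = G
Query 2: D[1] = Y
Query 3: L[1] = Y
Query 4: R[1] = G
Query 5: B[2] = B
Query 6: F[0] = G

Answer: G Y Y G B G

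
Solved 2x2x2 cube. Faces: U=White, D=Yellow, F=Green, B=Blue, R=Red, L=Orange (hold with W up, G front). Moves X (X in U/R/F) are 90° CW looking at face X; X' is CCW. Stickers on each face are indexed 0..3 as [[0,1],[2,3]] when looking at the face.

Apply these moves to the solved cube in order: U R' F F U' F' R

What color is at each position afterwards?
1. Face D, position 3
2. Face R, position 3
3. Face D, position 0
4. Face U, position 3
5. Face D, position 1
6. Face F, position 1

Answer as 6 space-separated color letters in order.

After move 1 (U): U=WWWW F=RRGG R=BBRR B=OOBB L=GGOO
After move 2 (R'): R=BRBR U=WBWO F=RWGW D=YRYG B=YOYB
After move 3 (F): F=GRWW U=WBOG R=WROR D=BBYG L=GYOR
After move 4 (F): F=WGWR U=WBRY R=ORGR D=OWYG L=GBOB
After move 5 (U'): U=BYWR F=GBWR R=WGGR B=ORYB L=YOOB
After move 6 (F'): F=BRGW U=BYWG R=WGOR D=OBYG L=YROW
After move 7 (R): R=OWRG U=BRWW F=BBGG D=OYYO B=GRYB
Query 1: D[3] = O
Query 2: R[3] = G
Query 3: D[0] = O
Query 4: U[3] = W
Query 5: D[1] = Y
Query 6: F[1] = B

Answer: O G O W Y B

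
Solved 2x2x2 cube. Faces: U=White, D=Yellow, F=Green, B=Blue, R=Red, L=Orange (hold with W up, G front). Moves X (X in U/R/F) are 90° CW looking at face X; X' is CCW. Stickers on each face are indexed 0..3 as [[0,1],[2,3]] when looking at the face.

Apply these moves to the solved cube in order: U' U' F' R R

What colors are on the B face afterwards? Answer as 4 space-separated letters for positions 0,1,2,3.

Answer: G G G B

Derivation:
After move 1 (U'): U=WWWW F=OOGG R=GGRR B=RRBB L=BBOO
After move 2 (U'): U=WWWW F=BBGG R=OORR B=GGBB L=RROO
After move 3 (F'): F=BGBG U=WWOR R=YOYR D=ROYY L=RWOW
After move 4 (R): R=YYRO U=WGOG F=BOBY D=RBYG B=RGWB
After move 5 (R): R=RYOY U=WOOY F=BBBG D=RWYR B=GGGB
Query: B face = GGGB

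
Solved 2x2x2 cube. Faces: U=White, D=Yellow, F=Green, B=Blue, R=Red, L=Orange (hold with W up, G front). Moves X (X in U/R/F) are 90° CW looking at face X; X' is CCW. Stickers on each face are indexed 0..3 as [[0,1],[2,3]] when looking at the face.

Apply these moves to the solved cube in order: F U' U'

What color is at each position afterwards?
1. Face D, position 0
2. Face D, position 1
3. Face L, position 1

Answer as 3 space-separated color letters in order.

Answer: R R R

Derivation:
After move 1 (F): F=GGGG U=WWOO R=WRWR D=RRYY L=OYOY
After move 2 (U'): U=WOWO F=OYGG R=GGWR B=WRBB L=BBOY
After move 3 (U'): U=OOWW F=BBGG R=OYWR B=GGBB L=WROY
Query 1: D[0] = R
Query 2: D[1] = R
Query 3: L[1] = R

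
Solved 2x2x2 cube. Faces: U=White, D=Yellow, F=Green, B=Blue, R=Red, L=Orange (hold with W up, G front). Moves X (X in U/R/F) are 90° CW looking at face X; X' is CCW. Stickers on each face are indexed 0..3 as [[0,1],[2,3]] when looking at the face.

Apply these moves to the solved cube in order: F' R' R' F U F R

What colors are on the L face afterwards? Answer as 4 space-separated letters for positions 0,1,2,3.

After move 1 (F'): F=GGGG U=WWRR R=YRYR D=OOYY L=OWOW
After move 2 (R'): R=RRYY U=WBRB F=GWGR D=OGYG B=YBOB
After move 3 (R'): R=RYRY U=WORY F=GBGB D=OWYR B=GBGB
After move 4 (F): F=GGBB U=WOWW R=RYYY D=RRYR L=OOOW
After move 5 (U): U=WWWO F=RYBB R=GBYY B=OOGB L=GGOW
After move 6 (F): F=BRBY U=WWWG R=WBOY D=YGYR L=GROR
After move 7 (R): R=OWYB U=WRWY F=BGBR D=YGYO B=GOWB
Query: L face = GROR

Answer: G R O R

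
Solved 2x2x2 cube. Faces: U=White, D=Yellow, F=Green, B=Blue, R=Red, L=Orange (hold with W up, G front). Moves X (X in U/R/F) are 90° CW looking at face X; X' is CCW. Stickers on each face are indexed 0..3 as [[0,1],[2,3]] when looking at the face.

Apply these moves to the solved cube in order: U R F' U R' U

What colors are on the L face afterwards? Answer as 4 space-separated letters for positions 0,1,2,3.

After move 1 (U): U=WWWW F=RRGG R=BBRR B=OOBB L=GGOO
After move 2 (R): R=RBRB U=WRWG F=RYGY D=YBYO B=WOWB
After move 3 (F'): F=YYRG U=WRRR R=BBYB D=GOYO L=GGOW
After move 4 (U): U=RWRR F=BBRG R=WOYB B=GGWB L=YYOW
After move 5 (R'): R=OBWY U=RWRG F=BWRR D=GBYG B=OGOB
After move 6 (U): U=RRGW F=OBRR R=OGWY B=YYOB L=BWOW
Query: L face = BWOW

Answer: B W O W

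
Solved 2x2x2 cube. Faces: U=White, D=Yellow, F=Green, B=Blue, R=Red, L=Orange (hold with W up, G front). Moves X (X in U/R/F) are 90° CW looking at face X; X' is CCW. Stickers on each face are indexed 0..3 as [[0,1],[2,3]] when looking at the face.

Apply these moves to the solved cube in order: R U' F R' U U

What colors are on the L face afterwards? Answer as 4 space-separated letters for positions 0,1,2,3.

Answer: Y R O B

Derivation:
After move 1 (R): R=RRRR U=WGWG F=GYGY D=YBYB B=WBWB
After move 2 (U'): U=GGWW F=OOGY R=GYRR B=RRWB L=WBOO
After move 3 (F): F=GOYO U=GGOB R=WYWR D=RGYB L=WYOB
After move 4 (R'): R=YRWW U=GWOR F=GGYB D=ROYO B=BRGB
After move 5 (U): U=OGRW F=YRYB R=BRWW B=WYGB L=GGOB
After move 6 (U): U=ROWG F=BRYB R=WYWW B=GGGB L=YROB
Query: L face = YROB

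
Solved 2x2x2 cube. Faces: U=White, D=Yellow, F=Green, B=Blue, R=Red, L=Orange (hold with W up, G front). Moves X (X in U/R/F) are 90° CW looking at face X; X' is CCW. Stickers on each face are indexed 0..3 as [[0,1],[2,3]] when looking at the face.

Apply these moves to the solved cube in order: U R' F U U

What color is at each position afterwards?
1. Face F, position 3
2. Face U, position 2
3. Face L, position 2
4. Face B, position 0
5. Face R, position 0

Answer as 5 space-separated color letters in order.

After move 1 (U): U=WWWW F=RRGG R=BBRR B=OOBB L=GGOO
After move 2 (R'): R=BRBR U=WBWO F=RWGW D=YRYG B=YOYB
After move 3 (F): F=GRWW U=WBOG R=WROR D=BBYG L=GYOR
After move 4 (U): U=OWGB F=WRWW R=YOOR B=GYYB L=GROR
After move 5 (U): U=GOBW F=YOWW R=GYOR B=GRYB L=WROR
Query 1: F[3] = W
Query 2: U[2] = B
Query 3: L[2] = O
Query 4: B[0] = G
Query 5: R[0] = G

Answer: W B O G G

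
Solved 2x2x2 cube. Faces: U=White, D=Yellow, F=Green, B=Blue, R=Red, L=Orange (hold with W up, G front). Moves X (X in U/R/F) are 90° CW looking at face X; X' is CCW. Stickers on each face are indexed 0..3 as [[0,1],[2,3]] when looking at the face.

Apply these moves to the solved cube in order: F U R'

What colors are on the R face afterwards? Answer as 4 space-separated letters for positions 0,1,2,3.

Answer: B R B W

Derivation:
After move 1 (F): F=GGGG U=WWOO R=WRWR D=RRYY L=OYOY
After move 2 (U): U=OWOW F=WRGG R=BBWR B=OYBB L=GGOY
After move 3 (R'): R=BRBW U=OBOO F=WWGW D=RRYG B=YYRB
Query: R face = BRBW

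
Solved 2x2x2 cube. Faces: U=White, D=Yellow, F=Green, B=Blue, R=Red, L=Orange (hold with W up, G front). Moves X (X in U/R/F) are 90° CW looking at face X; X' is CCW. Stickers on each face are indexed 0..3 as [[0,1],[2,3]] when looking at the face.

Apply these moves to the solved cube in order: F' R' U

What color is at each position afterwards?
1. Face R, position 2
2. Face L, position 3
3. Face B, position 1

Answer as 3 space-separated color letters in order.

After move 1 (F'): F=GGGG U=WWRR R=YRYR D=OOYY L=OWOW
After move 2 (R'): R=RRYY U=WBRB F=GWGR D=OGYG B=YBOB
After move 3 (U): U=RWBB F=RRGR R=YBYY B=OWOB L=GWOW
Query 1: R[2] = Y
Query 2: L[3] = W
Query 3: B[1] = W

Answer: Y W W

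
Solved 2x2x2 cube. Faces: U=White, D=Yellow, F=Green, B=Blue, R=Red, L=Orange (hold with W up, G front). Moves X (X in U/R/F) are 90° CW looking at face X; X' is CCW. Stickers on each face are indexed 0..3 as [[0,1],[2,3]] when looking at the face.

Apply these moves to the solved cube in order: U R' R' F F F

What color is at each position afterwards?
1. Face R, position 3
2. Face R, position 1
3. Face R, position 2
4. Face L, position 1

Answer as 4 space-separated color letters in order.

Answer: B R Y Y

Derivation:
After move 1 (U): U=WWWW F=RRGG R=BBRR B=OOBB L=GGOO
After move 2 (R'): R=BRBR U=WBWO F=RWGW D=YRYG B=YOYB
After move 3 (R'): R=RRBB U=WYWY F=RBGO D=YWYW B=GORB
After move 4 (F): F=GROB U=WYOG R=WRYB D=BRYW L=GYOW
After move 5 (F): F=OGBR U=WYWY R=ORGB D=YWYW L=GBOR
After move 6 (F): F=BORG U=WYRB R=WRYB D=GOYW L=GYOW
Query 1: R[3] = B
Query 2: R[1] = R
Query 3: R[2] = Y
Query 4: L[1] = Y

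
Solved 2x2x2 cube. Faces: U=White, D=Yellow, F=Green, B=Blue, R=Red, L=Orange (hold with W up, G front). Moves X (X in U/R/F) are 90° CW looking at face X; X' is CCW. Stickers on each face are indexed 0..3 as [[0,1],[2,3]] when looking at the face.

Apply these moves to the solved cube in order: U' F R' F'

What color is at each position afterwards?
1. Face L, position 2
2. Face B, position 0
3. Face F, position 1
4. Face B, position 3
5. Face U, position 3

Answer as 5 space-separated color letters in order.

Answer: O Y B B W

Derivation:
After move 1 (U'): U=WWWW F=OOGG R=GGRR B=RRBB L=BBOO
After move 2 (F): F=GOGO U=WWOB R=WGWR D=RGYY L=BYOY
After move 3 (R'): R=GRWW U=WBOR F=GWGB D=ROYO B=YRGB
After move 4 (F'): F=WBGG U=WBGW R=ORRW D=YYYO L=BROO
Query 1: L[2] = O
Query 2: B[0] = Y
Query 3: F[1] = B
Query 4: B[3] = B
Query 5: U[3] = W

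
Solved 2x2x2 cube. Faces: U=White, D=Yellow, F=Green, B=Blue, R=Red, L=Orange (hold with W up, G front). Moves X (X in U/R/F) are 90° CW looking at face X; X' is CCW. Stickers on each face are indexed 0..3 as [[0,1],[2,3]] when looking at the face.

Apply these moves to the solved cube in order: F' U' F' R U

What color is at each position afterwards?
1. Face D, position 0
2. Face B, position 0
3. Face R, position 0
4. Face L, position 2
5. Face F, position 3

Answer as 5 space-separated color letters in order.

Answer: B B Y O Y

Derivation:
After move 1 (F'): F=GGGG U=WWRR R=YRYR D=OOYY L=OWOW
After move 2 (U'): U=WRWR F=OWGG R=GGYR B=YRBB L=BBOW
After move 3 (F'): F=WGOG U=WRGY R=OGOR D=BWYY L=BROW
After move 4 (R): R=OORG U=WGGG F=WWOY D=BBYY B=YRRB
After move 5 (U): U=GWGG F=OOOY R=YRRG B=BRRB L=WWOW
Query 1: D[0] = B
Query 2: B[0] = B
Query 3: R[0] = Y
Query 4: L[2] = O
Query 5: F[3] = Y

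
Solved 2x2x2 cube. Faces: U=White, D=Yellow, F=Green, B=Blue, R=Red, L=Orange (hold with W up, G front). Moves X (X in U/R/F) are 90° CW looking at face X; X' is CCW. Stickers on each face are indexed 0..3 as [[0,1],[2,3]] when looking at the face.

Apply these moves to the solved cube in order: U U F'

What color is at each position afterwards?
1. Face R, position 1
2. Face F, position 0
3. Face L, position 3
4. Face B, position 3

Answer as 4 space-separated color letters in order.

After move 1 (U): U=WWWW F=RRGG R=BBRR B=OOBB L=GGOO
After move 2 (U): U=WWWW F=BBGG R=OORR B=GGBB L=RROO
After move 3 (F'): F=BGBG U=WWOR R=YOYR D=ROYY L=RWOW
Query 1: R[1] = O
Query 2: F[0] = B
Query 3: L[3] = W
Query 4: B[3] = B

Answer: O B W B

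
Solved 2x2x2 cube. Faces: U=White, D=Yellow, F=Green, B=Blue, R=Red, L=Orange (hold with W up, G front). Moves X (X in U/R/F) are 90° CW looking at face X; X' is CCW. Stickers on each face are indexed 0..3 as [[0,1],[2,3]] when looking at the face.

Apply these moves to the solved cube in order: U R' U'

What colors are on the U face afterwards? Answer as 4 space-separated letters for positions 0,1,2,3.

After move 1 (U): U=WWWW F=RRGG R=BBRR B=OOBB L=GGOO
After move 2 (R'): R=BRBR U=WBWO F=RWGW D=YRYG B=YOYB
After move 3 (U'): U=BOWW F=GGGW R=RWBR B=BRYB L=YOOO
Query: U face = BOWW

Answer: B O W W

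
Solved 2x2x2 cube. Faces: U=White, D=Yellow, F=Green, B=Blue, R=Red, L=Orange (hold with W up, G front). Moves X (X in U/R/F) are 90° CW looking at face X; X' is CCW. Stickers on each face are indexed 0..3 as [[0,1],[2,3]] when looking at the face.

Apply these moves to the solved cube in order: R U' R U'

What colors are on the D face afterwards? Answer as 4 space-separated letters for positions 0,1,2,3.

Answer: Y W Y R

Derivation:
After move 1 (R): R=RRRR U=WGWG F=GYGY D=YBYB B=WBWB
After move 2 (U'): U=GGWW F=OOGY R=GYRR B=RRWB L=WBOO
After move 3 (R): R=RGRY U=GOWY F=OBGB D=YWYR B=WRGB
After move 4 (U'): U=OYGW F=WBGB R=OBRY B=RGGB L=WROO
Query: D face = YWYR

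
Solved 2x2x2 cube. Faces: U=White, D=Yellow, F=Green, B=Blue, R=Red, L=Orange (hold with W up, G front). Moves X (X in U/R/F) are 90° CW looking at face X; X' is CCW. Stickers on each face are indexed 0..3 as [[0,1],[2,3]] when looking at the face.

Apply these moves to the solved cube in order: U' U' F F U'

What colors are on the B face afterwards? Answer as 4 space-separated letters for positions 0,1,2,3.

After move 1 (U'): U=WWWW F=OOGG R=GGRR B=RRBB L=BBOO
After move 2 (U'): U=WWWW F=BBGG R=OORR B=GGBB L=RROO
After move 3 (F): F=GBGB U=WWOR R=WOWR D=ROYY L=RYOY
After move 4 (F): F=GGBB U=WWYY R=OORR D=WWYY L=RROO
After move 5 (U'): U=WYWY F=RRBB R=GGRR B=OOBB L=GGOO
Query: B face = OOBB

Answer: O O B B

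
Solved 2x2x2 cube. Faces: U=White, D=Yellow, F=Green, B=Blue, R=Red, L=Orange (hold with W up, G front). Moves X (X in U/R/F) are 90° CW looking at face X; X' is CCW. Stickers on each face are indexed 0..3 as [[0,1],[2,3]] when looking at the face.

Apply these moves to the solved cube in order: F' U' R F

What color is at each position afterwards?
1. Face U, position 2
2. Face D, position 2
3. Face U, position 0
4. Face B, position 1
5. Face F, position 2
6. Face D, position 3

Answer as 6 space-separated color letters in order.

After move 1 (F'): F=GGGG U=WWRR R=YRYR D=OOYY L=OWOW
After move 2 (U'): U=WRWR F=OWGG R=GGYR B=YRBB L=BBOW
After move 3 (R): R=YGRG U=WWWG F=OOGY D=OBYY B=RRRB
After move 4 (F): F=GOYO U=WWWB R=WGGG D=RYYY L=BOOB
Query 1: U[2] = W
Query 2: D[2] = Y
Query 3: U[0] = W
Query 4: B[1] = R
Query 5: F[2] = Y
Query 6: D[3] = Y

Answer: W Y W R Y Y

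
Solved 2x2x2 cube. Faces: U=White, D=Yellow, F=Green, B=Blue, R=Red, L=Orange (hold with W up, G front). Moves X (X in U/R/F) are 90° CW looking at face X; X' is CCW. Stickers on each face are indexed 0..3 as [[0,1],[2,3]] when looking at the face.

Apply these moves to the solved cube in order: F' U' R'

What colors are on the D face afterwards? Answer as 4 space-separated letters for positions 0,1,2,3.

Answer: O W Y G

Derivation:
After move 1 (F'): F=GGGG U=WWRR R=YRYR D=OOYY L=OWOW
After move 2 (U'): U=WRWR F=OWGG R=GGYR B=YRBB L=BBOW
After move 3 (R'): R=GRGY U=WBWY F=ORGR D=OWYG B=YROB
Query: D face = OWYG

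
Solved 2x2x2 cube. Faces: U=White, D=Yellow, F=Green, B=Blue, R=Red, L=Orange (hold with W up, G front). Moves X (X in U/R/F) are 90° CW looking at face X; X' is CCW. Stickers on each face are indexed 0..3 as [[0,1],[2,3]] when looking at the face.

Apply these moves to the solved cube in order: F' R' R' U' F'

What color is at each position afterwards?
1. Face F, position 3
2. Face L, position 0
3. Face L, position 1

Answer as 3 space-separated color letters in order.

Answer: G G R

Derivation:
After move 1 (F'): F=GGGG U=WWRR R=YRYR D=OOYY L=OWOW
After move 2 (R'): R=RRYY U=WBRB F=GWGR D=OGYG B=YBOB
After move 3 (R'): R=RYRY U=WORY F=GBGB D=OWYR B=GBGB
After move 4 (U'): U=OYWR F=OWGB R=GBRY B=RYGB L=GBOW
After move 5 (F'): F=WBOG U=OYGR R=WBOY D=BWYR L=GROW
Query 1: F[3] = G
Query 2: L[0] = G
Query 3: L[1] = R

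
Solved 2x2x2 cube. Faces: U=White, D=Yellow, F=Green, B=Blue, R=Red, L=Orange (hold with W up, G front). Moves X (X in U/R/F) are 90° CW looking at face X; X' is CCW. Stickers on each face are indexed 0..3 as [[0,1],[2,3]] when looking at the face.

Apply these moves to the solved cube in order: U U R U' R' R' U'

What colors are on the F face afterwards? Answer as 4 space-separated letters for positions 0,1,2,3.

After move 1 (U): U=WWWW F=RRGG R=BBRR B=OOBB L=GGOO
After move 2 (U): U=WWWW F=BBGG R=OORR B=GGBB L=RROO
After move 3 (R): R=RORO U=WBWG F=BYGY D=YBYG B=WGWB
After move 4 (U'): U=BGWW F=RRGY R=BYRO B=ROWB L=WGOO
After move 5 (R'): R=YOBR U=BWWR F=RGGW D=YRYY B=GOBB
After move 6 (R'): R=ORYB U=BBWG F=RWGR D=YGYW B=YORB
After move 7 (U'): U=BGBW F=WGGR R=RWYB B=ORRB L=YOOO
Query: F face = WGGR

Answer: W G G R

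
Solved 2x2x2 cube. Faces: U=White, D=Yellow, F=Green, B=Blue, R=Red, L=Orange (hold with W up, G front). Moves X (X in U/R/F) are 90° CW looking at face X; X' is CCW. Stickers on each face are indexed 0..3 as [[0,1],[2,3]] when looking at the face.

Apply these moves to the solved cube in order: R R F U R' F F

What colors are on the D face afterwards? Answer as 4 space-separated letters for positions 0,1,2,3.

After move 1 (R): R=RRRR U=WGWG F=GYGY D=YBYB B=WBWB
After move 2 (R): R=RRRR U=WYWY F=GBGB D=YWYW B=GBGB
After move 3 (F): F=GGBB U=WYOO R=WRYR D=RRYW L=OYOW
After move 4 (U): U=OWOY F=WRBB R=GBYR B=OYGB L=GGOW
After move 5 (R'): R=BRGY U=OGOO F=WWBY D=RRYB B=WYRB
After move 6 (F): F=BWYW U=OGWG R=OROY D=GBYB L=GROR
After move 7 (F): F=YBWW U=OGRR R=WRGY D=OOYB L=GGOB
Query: D face = OOYB

Answer: O O Y B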